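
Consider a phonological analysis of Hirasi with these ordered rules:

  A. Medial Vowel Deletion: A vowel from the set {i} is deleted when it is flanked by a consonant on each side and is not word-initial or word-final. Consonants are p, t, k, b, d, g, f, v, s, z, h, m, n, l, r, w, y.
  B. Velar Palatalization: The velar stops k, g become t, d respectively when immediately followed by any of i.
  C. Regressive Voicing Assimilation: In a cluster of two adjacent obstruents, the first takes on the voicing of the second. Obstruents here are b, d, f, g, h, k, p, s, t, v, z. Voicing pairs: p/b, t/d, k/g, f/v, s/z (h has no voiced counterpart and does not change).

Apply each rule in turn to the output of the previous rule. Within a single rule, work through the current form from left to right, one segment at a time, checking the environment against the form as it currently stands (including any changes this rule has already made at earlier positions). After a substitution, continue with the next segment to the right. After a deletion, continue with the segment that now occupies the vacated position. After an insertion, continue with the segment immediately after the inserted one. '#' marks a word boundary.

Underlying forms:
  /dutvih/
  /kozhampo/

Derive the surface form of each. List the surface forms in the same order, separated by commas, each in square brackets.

[dudfh], [koshampo]

/dutvih/:
  A Medial Vowel Deletion: [dutvih] → [dutvh]
  B Velar Palatalization: no change — [dutvh]
  C Regressive Voicing Assimilation: [dutvh] → [dudfh]
/kozhampo/:
  A Medial Vowel Deletion: no change — [kozhampo]
  B Velar Palatalization: no change — [kozhampo]
  C Regressive Voicing Assimilation: [kozhampo] → [koshampo]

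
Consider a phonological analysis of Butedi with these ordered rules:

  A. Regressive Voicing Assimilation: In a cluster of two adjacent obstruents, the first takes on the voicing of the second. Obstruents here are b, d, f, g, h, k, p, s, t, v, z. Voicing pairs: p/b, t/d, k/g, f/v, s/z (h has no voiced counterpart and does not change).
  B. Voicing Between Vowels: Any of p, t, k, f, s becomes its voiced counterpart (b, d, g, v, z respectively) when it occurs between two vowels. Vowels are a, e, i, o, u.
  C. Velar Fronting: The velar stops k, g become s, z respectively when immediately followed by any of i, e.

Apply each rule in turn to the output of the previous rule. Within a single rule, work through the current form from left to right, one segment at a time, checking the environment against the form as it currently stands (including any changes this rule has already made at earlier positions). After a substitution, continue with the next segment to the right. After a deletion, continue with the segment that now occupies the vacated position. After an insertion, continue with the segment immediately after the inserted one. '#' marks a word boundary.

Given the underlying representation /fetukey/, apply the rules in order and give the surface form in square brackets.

[feduzey]

A Regressive Voicing Assimilation: no change — [fetukey]
B Voicing Between Vowels: [fetukey] → [fedugey]
C Velar Fronting: [fedugey] → [feduzey]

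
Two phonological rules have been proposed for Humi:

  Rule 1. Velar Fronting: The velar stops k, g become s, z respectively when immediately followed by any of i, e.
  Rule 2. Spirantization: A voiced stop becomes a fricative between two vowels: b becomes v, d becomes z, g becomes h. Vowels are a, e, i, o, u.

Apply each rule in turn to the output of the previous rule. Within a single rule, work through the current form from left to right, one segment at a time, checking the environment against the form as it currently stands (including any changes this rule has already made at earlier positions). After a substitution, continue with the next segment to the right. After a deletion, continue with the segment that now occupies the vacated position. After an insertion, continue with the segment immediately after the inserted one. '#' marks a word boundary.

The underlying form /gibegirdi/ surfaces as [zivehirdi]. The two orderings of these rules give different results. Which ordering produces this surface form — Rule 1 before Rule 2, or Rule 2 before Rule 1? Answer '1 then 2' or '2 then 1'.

Order 1 then 2:
  1 Velar Fronting: [gibegirdi] → [zibezirdi]
  2 Spirantization: [zibezirdi] → [zivezirdi]
  result: [zivezirdi]
Order 2 then 1:
  2 Spirantization: [gibegirdi] → [givehirdi]
  1 Velar Fronting: [givehirdi] → [zivehirdi]
  result: [zivehirdi]

2 then 1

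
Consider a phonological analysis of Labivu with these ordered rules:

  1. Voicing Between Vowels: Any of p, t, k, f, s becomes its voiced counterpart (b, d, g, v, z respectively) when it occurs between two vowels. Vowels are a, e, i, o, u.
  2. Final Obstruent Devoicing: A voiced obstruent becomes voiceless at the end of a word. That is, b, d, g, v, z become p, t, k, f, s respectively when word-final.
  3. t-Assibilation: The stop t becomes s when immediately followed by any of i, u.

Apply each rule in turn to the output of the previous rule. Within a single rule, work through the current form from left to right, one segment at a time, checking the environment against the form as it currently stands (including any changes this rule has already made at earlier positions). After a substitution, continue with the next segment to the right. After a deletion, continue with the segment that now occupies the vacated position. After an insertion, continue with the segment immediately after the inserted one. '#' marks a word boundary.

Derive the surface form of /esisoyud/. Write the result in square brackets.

[ezizoyut]

1 Voicing Between Vowels: [esisoyud] → [ezizoyud]
2 Final Obstruent Devoicing: [ezizoyud] → [ezizoyut]
3 t-Assibilation: no change — [ezizoyut]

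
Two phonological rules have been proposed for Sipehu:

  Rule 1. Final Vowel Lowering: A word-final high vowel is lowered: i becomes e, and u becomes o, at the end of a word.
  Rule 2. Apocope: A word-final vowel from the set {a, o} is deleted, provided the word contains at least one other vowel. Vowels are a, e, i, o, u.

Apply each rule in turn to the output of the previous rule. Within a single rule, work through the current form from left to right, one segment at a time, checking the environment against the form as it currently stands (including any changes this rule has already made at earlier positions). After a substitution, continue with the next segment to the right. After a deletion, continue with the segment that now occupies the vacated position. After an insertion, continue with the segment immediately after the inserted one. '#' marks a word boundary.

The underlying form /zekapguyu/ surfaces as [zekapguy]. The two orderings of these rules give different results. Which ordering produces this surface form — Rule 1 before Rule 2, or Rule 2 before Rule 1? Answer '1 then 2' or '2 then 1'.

Order 1 then 2:
  1 Final Vowel Lowering: [zekapguyu] → [zekapguyo]
  2 Apocope: [zekapguyo] → [zekapguy]
  result: [zekapguy]
Order 2 then 1:
  2 Apocope: no change — [zekapguyu]
  1 Final Vowel Lowering: [zekapguyu] → [zekapguyo]
  result: [zekapguyo]

1 then 2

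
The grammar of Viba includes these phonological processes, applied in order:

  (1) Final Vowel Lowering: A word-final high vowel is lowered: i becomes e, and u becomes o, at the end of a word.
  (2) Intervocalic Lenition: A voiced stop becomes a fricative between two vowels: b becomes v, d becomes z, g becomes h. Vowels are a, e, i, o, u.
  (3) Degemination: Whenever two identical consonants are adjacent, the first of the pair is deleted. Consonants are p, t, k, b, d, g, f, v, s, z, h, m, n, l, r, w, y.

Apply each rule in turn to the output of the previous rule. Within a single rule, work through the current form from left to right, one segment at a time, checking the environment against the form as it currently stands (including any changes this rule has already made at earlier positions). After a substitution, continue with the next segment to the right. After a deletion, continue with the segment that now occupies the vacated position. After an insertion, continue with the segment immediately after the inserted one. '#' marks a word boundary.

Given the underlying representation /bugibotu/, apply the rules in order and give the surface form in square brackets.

(1) Final Vowel Lowering: [bugibotu] → [bugiboto]
(2) Intervocalic Lenition: [bugiboto] → [buhivoto]
(3) Degemination: no change — [buhivoto]

[buhivoto]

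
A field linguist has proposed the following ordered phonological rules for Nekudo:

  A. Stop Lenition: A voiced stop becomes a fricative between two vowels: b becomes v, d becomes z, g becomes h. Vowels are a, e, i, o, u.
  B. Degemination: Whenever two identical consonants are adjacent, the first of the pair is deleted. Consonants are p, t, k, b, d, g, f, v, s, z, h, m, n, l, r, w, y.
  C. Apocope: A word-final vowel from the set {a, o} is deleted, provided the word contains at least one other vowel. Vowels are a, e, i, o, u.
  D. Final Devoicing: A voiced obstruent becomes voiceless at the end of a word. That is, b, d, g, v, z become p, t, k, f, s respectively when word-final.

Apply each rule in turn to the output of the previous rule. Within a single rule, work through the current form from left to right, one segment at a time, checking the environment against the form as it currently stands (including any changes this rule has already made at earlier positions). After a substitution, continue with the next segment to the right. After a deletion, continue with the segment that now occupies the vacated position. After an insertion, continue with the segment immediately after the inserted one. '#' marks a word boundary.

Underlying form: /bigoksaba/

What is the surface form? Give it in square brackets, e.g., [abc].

A Stop Lenition: [bigoksaba] → [bihoksava]
B Degemination: no change — [bihoksava]
C Apocope: [bihoksava] → [bihoksav]
D Final Devoicing: [bihoksav] → [bihoksaf]

[bihoksaf]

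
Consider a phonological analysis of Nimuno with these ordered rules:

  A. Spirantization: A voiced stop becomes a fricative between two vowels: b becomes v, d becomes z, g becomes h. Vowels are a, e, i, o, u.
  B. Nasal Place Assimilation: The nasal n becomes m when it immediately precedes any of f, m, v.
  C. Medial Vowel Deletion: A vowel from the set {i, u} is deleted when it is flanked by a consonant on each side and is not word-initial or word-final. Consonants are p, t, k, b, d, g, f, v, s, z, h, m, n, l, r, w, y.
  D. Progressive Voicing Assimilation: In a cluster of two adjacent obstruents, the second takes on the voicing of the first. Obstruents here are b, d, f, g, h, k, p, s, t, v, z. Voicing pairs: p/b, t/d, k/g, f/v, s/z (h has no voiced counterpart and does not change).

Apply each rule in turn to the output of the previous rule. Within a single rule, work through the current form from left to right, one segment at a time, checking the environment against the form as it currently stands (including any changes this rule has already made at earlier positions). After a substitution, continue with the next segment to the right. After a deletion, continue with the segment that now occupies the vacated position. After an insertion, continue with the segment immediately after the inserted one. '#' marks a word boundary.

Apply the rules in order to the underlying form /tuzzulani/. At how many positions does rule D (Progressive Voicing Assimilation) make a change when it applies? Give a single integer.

A Spirantization: no change — [tuzzulani]
B Nasal Place Assimilation: no change — [tuzzulani]
C Medial Vowel Deletion: [tuzzulani] → [tzzlani]
D Progressive Voicing Assimilation: [tzzlani] → [tsslani]
Rule D changed 2 position(s).

2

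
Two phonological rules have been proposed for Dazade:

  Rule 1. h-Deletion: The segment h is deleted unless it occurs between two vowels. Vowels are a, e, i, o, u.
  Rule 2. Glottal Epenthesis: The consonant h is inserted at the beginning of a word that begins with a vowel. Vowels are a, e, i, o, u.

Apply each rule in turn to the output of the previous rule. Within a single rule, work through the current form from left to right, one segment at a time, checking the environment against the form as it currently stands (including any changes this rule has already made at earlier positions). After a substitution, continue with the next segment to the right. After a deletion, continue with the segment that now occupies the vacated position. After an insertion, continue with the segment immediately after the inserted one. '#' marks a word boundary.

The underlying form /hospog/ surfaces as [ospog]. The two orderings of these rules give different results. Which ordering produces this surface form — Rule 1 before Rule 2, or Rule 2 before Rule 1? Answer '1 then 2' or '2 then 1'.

Order 1 then 2:
  1 h-Deletion: [hospog] → [ospog]
  2 Glottal Epenthesis: [ospog] → [hospog]
  result: [hospog]
Order 2 then 1:
  2 Glottal Epenthesis: no change — [hospog]
  1 h-Deletion: [hospog] → [ospog]
  result: [ospog]

2 then 1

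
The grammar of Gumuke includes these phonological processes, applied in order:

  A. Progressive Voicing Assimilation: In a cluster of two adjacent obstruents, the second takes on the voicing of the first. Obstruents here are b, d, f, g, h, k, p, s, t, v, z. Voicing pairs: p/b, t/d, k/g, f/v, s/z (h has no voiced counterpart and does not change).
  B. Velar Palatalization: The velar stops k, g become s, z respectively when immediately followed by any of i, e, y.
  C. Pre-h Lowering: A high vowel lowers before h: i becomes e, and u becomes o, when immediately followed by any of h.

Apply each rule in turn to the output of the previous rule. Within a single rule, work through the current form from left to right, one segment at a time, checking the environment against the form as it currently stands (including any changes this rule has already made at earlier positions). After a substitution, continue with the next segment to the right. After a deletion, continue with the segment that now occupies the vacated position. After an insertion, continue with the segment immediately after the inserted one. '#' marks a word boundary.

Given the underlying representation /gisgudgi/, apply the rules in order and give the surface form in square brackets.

A Progressive Voicing Assimilation: [gisgudgi] → [giskudgi]
B Velar Palatalization: [giskudgi] → [ziskudzi]
C Pre-h Lowering: no change — [ziskudzi]

[ziskudzi]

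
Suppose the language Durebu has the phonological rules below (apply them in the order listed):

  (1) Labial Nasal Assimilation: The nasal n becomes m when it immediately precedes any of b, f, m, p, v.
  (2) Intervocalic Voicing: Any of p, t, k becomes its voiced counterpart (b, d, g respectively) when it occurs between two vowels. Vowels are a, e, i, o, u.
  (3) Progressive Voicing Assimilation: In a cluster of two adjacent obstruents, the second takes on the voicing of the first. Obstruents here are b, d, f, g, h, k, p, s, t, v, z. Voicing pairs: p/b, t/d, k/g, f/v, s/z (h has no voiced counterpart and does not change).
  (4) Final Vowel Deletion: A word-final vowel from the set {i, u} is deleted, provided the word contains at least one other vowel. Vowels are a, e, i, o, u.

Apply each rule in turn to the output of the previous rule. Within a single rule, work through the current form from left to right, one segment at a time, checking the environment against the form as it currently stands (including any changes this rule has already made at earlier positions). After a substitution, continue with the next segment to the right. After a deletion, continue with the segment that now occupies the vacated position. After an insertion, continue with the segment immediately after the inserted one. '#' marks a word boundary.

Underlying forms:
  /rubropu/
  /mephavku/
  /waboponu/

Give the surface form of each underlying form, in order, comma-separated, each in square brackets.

/rubropu/:
  (1) Labial Nasal Assimilation: no change — [rubropu]
  (2) Intervocalic Voicing: [rubropu] → [rubrobu]
  (3) Progressive Voicing Assimilation: no change — [rubrobu]
  (4) Final Vowel Deletion: [rubrobu] → [rubrob]
/mephavku/:
  (1) Labial Nasal Assimilation: no change — [mephavku]
  (2) Intervocalic Voicing: no change — [mephavku]
  (3) Progressive Voicing Assimilation: [mephavku] → [mephavgu]
  (4) Final Vowel Deletion: [mephavgu] → [mephavg]
/waboponu/:
  (1) Labial Nasal Assimilation: no change — [waboponu]
  (2) Intervocalic Voicing: [waboponu] → [wabobonu]
  (3) Progressive Voicing Assimilation: no change — [wabobonu]
  (4) Final Vowel Deletion: [wabobonu] → [wabobon]

[rubrob], [mephavg], [wabobon]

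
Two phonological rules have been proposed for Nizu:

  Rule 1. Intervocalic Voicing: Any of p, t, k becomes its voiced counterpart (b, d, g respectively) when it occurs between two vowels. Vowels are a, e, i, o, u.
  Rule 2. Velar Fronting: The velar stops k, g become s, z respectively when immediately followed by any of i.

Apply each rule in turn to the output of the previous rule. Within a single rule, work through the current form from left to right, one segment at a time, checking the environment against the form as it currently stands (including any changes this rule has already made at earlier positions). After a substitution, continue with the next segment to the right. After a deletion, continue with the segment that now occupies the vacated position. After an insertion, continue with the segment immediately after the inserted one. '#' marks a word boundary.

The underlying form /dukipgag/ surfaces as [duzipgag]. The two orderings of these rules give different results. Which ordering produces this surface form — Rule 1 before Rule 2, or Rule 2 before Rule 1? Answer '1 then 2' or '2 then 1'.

Order 1 then 2:
  1 Intervocalic Voicing: [dukipgag] → [dugipgag]
  2 Velar Fronting: [dugipgag] → [duzipgag]
  result: [duzipgag]
Order 2 then 1:
  2 Velar Fronting: [dukipgag] → [dusipgag]
  1 Intervocalic Voicing: no change — [dusipgag]
  result: [dusipgag]

1 then 2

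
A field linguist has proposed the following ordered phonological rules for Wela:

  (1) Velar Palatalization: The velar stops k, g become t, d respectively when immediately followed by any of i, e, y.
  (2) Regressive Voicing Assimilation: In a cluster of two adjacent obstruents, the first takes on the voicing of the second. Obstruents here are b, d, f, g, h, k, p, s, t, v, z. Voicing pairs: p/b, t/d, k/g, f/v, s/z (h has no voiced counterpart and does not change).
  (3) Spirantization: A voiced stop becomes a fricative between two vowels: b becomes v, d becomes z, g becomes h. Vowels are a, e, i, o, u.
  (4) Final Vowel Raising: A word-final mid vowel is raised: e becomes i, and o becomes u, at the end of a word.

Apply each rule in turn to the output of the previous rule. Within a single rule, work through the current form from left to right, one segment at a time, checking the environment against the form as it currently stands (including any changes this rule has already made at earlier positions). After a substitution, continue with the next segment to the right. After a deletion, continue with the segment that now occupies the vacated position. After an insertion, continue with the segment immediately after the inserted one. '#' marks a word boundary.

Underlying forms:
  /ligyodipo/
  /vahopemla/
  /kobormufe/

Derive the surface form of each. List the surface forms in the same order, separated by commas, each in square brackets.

[lidyozipu], [vahopemla], [kovormufi]

/ligyodipo/:
  (1) Velar Palatalization: [ligyodipo] → [lidyodipo]
  (2) Regressive Voicing Assimilation: no change — [lidyodipo]
  (3) Spirantization: [lidyodipo] → [lidyozipo]
  (4) Final Vowel Raising: [lidyozipo] → [lidyozipu]
/vahopemla/:
  (1) Velar Palatalization: no change — [vahopemla]
  (2) Regressive Voicing Assimilation: no change — [vahopemla]
  (3) Spirantization: no change — [vahopemla]
  (4) Final Vowel Raising: no change — [vahopemla]
/kobormufe/:
  (1) Velar Palatalization: no change — [kobormufe]
  (2) Regressive Voicing Assimilation: no change — [kobormufe]
  (3) Spirantization: [kobormufe] → [kovormufe]
  (4) Final Vowel Raising: [kovormufe] → [kovormufi]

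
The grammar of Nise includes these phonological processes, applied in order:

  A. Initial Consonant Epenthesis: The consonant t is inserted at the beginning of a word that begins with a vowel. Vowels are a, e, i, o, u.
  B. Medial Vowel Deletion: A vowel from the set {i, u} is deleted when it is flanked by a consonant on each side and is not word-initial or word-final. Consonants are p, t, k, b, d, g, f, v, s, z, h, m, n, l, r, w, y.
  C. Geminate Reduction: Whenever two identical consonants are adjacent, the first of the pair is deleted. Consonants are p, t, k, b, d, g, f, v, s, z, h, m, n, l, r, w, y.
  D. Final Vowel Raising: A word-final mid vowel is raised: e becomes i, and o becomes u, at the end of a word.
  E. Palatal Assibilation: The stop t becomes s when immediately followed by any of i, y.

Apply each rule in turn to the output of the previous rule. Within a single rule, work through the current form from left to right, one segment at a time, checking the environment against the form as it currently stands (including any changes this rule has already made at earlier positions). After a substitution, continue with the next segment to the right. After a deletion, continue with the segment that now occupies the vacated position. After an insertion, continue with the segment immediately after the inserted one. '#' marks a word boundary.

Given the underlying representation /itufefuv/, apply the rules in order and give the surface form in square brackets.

A Initial Consonant Epenthesis: [itufefuv] → [titufefuv]
B Medial Vowel Deletion: [titufefuv] → [ttfefv]
C Geminate Reduction: [ttfefv] → [tfefv]
D Final Vowel Raising: no change — [tfefv]
E Palatal Assibilation: no change — [tfefv]

[tfefv]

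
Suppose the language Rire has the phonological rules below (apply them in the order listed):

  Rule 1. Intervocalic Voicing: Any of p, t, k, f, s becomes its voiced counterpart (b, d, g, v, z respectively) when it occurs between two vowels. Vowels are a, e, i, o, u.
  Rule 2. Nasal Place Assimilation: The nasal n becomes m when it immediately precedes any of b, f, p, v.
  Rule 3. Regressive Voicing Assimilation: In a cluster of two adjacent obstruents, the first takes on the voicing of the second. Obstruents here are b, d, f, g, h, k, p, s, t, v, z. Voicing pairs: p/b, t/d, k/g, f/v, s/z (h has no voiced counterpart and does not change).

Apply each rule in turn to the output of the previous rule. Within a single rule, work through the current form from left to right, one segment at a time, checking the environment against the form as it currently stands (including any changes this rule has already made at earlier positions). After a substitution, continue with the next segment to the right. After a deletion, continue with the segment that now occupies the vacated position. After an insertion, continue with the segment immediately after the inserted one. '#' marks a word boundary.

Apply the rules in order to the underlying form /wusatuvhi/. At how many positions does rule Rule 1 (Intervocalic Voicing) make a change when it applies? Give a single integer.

Rule 1 Intervocalic Voicing: [wusatuvhi] → [wuzaduvhi]
Rule 2 Nasal Place Assimilation: no change — [wuzaduvhi]
Rule 3 Regressive Voicing Assimilation: [wuzaduvhi] → [wuzadufhi]
Rule Rule 1 changed 2 position(s).

2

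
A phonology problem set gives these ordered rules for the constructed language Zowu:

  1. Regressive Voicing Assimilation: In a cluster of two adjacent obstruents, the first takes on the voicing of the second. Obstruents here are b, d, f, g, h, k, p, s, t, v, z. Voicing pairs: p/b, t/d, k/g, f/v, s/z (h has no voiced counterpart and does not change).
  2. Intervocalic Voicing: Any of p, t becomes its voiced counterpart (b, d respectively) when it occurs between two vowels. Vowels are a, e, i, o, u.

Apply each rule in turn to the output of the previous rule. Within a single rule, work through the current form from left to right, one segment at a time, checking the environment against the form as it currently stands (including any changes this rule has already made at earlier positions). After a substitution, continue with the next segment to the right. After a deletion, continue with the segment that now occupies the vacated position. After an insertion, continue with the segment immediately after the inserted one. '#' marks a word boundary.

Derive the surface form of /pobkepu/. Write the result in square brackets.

[popkebu]

1 Regressive Voicing Assimilation: [pobkepu] → [popkepu]
2 Intervocalic Voicing: [popkepu] → [popkebu]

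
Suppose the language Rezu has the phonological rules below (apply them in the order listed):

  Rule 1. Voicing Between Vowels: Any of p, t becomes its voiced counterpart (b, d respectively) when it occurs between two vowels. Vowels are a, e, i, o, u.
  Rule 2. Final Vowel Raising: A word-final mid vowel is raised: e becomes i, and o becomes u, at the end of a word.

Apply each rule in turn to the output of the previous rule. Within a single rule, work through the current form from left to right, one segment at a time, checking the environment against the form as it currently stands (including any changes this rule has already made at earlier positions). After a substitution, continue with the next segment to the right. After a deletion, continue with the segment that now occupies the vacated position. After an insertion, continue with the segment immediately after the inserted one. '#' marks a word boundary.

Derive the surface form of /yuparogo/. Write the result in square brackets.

[yubarogu]

Rule 1 Voicing Between Vowels: [yuparogo] → [yubarogo]
Rule 2 Final Vowel Raising: [yubarogo] → [yubarogu]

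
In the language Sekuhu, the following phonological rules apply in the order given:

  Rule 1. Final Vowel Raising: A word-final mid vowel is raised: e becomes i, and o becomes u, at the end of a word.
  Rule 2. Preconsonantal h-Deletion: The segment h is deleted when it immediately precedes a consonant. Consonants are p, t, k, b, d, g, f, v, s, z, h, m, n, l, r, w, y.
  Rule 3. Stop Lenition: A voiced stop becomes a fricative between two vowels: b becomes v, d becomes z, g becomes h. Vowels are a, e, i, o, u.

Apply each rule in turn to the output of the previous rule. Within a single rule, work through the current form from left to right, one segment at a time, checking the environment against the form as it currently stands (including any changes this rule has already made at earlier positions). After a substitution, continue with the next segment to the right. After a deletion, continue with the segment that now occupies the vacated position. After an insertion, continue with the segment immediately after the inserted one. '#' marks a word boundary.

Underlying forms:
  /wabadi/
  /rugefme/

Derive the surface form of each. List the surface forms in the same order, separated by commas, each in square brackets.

/wabadi/:
  Rule 1 Final Vowel Raising: no change — [wabadi]
  Rule 2 Preconsonantal h-Deletion: no change — [wabadi]
  Rule 3 Stop Lenition: [wabadi] → [wavazi]
/rugefme/:
  Rule 1 Final Vowel Raising: [rugefme] → [rugefmi]
  Rule 2 Preconsonantal h-Deletion: no change — [rugefmi]
  Rule 3 Stop Lenition: [rugefmi] → [ruhefmi]

[wavazi], [ruhefmi]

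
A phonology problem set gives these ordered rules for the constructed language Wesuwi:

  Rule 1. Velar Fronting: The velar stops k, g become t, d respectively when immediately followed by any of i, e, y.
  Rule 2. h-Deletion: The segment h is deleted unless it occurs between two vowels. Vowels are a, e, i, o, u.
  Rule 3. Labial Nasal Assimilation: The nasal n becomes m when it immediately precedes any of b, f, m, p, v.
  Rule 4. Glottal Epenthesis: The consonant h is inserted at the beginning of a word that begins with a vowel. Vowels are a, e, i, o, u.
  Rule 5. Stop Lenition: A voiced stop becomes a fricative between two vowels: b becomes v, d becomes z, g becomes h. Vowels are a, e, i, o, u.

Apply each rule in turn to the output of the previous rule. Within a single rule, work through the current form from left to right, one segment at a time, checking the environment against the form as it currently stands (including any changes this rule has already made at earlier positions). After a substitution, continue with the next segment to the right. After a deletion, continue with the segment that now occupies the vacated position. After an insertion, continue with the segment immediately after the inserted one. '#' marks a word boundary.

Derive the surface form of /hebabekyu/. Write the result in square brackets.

[hevavetyu]

Rule 1 Velar Fronting: [hebabekyu] → [hebabetyu]
Rule 2 h-Deletion: [hebabetyu] → [ebabetyu]
Rule 3 Labial Nasal Assimilation: no change — [ebabetyu]
Rule 4 Glottal Epenthesis: [ebabetyu] → [hebabetyu]
Rule 5 Stop Lenition: [hebabetyu] → [hevavetyu]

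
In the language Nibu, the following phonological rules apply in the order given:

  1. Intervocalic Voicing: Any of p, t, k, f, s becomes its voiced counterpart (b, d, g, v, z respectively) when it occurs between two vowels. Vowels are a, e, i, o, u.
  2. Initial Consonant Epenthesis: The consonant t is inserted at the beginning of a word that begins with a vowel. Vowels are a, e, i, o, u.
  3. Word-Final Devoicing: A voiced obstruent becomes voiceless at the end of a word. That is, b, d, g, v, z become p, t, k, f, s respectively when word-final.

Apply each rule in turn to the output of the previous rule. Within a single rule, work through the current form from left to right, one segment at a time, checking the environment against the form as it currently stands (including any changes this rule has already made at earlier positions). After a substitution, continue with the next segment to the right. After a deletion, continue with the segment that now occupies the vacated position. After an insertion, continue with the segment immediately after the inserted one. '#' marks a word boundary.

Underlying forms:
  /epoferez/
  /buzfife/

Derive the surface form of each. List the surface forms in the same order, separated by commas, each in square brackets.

/epoferez/:
  1 Intervocalic Voicing: [epoferez] → [eboverez]
  2 Initial Consonant Epenthesis: [eboverez] → [teboverez]
  3 Word-Final Devoicing: [teboverez] → [teboveres]
/buzfife/:
  1 Intervocalic Voicing: [buzfife] → [buzfive]
  2 Initial Consonant Epenthesis: no change — [buzfive]
  3 Word-Final Devoicing: no change — [buzfive]

[teboveres], [buzfive]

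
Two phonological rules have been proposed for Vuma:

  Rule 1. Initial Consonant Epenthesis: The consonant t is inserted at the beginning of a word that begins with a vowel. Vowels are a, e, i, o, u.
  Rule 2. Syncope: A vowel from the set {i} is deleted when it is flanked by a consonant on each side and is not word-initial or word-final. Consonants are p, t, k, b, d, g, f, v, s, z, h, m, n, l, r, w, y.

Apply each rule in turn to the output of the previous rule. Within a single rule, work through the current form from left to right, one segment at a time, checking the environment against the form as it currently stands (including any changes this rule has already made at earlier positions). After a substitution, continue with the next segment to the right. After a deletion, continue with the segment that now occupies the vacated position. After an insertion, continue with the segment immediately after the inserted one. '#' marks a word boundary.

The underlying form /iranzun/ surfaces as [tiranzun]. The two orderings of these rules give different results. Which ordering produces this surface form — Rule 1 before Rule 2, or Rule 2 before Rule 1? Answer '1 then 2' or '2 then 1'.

2 then 1

Order 1 then 2:
  1 Initial Consonant Epenthesis: [iranzun] → [tiranzun]
  2 Syncope: [tiranzun] → [tranzun]
  result: [tranzun]
Order 2 then 1:
  2 Syncope: no change — [iranzun]
  1 Initial Consonant Epenthesis: [iranzun] → [tiranzun]
  result: [tiranzun]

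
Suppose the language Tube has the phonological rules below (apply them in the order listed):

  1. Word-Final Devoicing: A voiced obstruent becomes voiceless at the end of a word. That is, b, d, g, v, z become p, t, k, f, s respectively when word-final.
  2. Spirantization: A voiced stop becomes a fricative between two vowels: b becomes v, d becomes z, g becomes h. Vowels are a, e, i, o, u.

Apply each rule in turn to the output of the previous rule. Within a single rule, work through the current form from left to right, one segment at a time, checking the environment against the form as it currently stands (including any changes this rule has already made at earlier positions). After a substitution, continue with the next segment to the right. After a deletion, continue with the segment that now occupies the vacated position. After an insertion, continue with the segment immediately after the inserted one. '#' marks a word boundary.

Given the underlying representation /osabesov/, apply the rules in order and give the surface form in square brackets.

[osavesof]

1 Word-Final Devoicing: [osabesov] → [osabesof]
2 Spirantization: [osabesof] → [osavesof]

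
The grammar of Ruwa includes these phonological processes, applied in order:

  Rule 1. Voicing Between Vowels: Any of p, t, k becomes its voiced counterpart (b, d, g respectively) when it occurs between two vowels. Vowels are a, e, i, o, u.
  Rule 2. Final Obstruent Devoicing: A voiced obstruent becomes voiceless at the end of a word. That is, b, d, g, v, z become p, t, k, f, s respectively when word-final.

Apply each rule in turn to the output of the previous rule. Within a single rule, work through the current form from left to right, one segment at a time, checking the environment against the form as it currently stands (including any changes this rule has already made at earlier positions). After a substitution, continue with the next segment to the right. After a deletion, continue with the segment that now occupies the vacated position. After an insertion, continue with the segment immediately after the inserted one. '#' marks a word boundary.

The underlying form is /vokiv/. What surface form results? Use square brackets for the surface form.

[vogif]

Rule 1 Voicing Between Vowels: [vokiv] → [vogiv]
Rule 2 Final Obstruent Devoicing: [vogiv] → [vogif]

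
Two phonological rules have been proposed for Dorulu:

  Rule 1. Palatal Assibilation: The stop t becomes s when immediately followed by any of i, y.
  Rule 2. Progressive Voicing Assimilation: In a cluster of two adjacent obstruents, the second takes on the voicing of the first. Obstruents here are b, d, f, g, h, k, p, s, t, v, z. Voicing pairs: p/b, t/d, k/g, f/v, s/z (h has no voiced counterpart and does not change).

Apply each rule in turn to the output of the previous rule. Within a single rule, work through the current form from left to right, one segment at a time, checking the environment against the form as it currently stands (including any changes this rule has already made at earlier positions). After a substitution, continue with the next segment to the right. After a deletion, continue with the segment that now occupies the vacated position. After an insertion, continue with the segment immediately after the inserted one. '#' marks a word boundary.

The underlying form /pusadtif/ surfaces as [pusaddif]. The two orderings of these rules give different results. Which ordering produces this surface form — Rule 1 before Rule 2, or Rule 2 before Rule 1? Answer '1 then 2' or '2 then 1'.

Order 1 then 2:
  1 Palatal Assibilation: [pusadtif] → [pusadsif]
  2 Progressive Voicing Assimilation: [pusadsif] → [pusadzif]
  result: [pusadzif]
Order 2 then 1:
  2 Progressive Voicing Assimilation: [pusadtif] → [pusaddif]
  1 Palatal Assibilation: no change — [pusaddif]
  result: [pusaddif]

2 then 1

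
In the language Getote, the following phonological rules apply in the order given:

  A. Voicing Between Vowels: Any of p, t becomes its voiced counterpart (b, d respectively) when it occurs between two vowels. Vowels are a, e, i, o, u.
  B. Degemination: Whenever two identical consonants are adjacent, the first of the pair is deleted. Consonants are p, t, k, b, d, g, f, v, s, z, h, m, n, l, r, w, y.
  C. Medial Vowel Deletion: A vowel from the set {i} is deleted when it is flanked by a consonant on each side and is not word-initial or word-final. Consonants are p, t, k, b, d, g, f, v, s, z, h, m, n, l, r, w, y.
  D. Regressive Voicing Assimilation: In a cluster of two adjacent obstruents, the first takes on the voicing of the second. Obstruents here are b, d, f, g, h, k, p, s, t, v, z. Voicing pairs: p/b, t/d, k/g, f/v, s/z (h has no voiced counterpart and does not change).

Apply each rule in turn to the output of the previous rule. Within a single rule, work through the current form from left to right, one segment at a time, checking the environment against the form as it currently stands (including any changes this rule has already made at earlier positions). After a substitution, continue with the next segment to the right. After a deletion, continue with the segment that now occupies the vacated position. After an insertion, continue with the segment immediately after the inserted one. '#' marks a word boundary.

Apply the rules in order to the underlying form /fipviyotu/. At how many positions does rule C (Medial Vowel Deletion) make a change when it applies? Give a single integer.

A Voicing Between Vowels: [fipviyotu] → [fipviyodu]
B Degemination: no change — [fipviyodu]
C Medial Vowel Deletion: [fipviyodu] → [fpvyodu]
D Regressive Voicing Assimilation: [fpvyodu] → [fbvyodu]
Rule C changed 2 position(s).

2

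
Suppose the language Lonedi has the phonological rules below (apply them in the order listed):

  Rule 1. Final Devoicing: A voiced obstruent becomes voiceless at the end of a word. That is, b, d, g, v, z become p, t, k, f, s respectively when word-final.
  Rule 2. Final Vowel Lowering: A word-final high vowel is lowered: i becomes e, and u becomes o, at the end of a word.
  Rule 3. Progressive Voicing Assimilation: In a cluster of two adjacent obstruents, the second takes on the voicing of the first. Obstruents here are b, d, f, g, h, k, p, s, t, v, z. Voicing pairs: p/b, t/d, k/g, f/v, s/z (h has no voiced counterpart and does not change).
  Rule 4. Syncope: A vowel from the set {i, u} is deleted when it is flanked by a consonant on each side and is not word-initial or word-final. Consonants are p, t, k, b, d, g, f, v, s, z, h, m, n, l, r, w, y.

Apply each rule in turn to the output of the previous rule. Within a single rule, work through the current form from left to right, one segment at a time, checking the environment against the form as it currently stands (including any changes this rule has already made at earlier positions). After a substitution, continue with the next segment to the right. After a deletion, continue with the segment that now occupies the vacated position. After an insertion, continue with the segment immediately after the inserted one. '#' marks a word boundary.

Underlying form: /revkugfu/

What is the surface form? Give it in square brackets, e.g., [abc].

[revggvo]

Rule 1 Final Devoicing: no change — [revkugfu]
Rule 2 Final Vowel Lowering: [revkugfu] → [revkugfo]
Rule 3 Progressive Voicing Assimilation: [revkugfo] → [revgugvo]
Rule 4 Syncope: [revgugvo] → [revggvo]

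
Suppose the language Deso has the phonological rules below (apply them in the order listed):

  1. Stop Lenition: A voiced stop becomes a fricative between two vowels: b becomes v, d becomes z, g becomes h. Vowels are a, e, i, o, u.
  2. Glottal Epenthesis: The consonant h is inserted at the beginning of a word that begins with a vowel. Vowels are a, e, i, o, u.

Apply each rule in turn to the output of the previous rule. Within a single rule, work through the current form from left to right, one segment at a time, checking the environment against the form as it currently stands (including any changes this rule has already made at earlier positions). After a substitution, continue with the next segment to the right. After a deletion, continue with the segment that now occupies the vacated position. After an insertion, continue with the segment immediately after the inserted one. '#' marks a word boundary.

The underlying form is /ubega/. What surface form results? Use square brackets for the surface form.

[huveha]

1 Stop Lenition: [ubega] → [uveha]
2 Glottal Epenthesis: [uveha] → [huveha]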